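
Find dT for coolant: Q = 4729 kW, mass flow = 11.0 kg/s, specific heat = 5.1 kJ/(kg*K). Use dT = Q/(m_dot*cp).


dT = Q / (m_dot * cp)
dT = 4729 / (11.0 * 5.1)
dT = 84.296 C

84.296


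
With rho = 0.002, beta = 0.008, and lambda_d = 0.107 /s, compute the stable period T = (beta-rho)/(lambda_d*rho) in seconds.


T = (beta - rho) / (lambda_d * rho)
T = (0.008 - 0.002) / (0.107 * 0.002)
T = 28.037 s

28.037


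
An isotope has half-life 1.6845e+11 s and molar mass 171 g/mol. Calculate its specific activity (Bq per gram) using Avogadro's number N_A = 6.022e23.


lambda = ln(2) / t_half = ln(2) / 1.6845e+11 = 4.114854e-12 /s
SA = lambda * N_A / M
SA = 4.114854e-12 * 6.022e23 / 171
SA = 1.4491e+10 Bq/g

1.4491e+10


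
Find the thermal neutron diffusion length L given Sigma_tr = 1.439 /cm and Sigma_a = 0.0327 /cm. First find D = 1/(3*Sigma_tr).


D = 1 / (3 * Sigma_tr) = 1 / (3 * 1.439) = 0.2316423 cm
L = sqrt(D / Sigma_a)
L = sqrt(0.2316423 / 0.0327)
L = 2.6616 cm

2.6616


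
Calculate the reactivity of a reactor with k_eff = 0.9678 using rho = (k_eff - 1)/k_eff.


rho = (k_eff - 1) / k_eff
rho = (0.9678 - 1) / 0.9678
rho = -0.033271

-0.033271


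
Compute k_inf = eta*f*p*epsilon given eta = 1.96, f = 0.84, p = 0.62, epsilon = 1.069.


k_inf = eta * f * p * epsilon
k_inf = 1.96 * 0.84 * 0.62 * 1.069
k_inf = 1.0912

1.0912


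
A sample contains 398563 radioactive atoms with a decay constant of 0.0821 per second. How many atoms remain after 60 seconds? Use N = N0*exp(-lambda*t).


N = N0 * exp(-lambda * t)
N = 398563 * exp(-0.0821 * 60)
N = 2891.8

2891.8


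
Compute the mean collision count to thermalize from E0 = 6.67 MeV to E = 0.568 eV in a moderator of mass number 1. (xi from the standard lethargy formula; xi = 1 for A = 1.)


xi = 1 + (A-1)^2/(2A)*ln((A-1)/(A+1)) = 1 (for A = 1)
n = ln(E0/E) / xi
n = ln(6.67e6 / 0.568) / 1
n = ln(1.174296e+07) / 1 = 16.279

16.279


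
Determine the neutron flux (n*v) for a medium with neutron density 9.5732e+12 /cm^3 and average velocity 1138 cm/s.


phi = n * v
phi = 9.5732e+12 * 1138
phi = 1.0894e+16 /cm^2/s

1.0894e+16


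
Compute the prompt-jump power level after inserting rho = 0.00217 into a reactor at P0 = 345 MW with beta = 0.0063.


P1/P0 = beta / (beta - rho)
P1/P0 = 0.0063 / (0.0063 - 0.00217) = 1.525424
P1 = 345 * 1.525424 = 526.27 MW

526.27


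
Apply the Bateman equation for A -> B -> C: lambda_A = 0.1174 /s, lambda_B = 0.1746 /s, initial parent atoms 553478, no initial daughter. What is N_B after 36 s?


N_B(t) = lambda_A * N_A0 / (lambda_B - lambda_A) * [exp(-lambda_A*t) - exp(-lambda_B*t)]
exp(-0.1174*36) = 0.01460487; exp(-0.1746*36) = 0.001862939
N_B = 0.1174 * 553478 / (0.1746 - 0.1174) * (0.01460487 - 0.001862939)
N_B = 14475

14475


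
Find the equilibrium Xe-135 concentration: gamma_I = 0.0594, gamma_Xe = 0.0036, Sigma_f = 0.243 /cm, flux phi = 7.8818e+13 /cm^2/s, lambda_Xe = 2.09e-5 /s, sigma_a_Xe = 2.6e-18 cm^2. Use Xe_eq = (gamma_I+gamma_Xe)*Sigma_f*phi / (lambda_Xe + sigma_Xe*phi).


Xe_eq = (gamma_I + gamma_Xe) * Sigma_f * phi / (lambda_Xe + sigma_Xe * phi)
Numerator = (0.0594 + 0.0036) * 0.243 * 7.8818e+13 = 1.206625e+12
Denominator = 2.09e-5 + 2.6e-18 * 7.8818e+13 = 2.258268e-04
Xe_eq = 1.206625e+12 / 2.258268e-04 = 5.3431e+15 /cm^3

5.3431e+15


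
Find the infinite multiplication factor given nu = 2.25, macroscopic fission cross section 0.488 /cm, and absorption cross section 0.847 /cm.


k_inf = nu * Sigma_f / Sigma_a
k_inf = 2.25 * 0.488 / 0.847
k_inf = 1.2963

1.2963


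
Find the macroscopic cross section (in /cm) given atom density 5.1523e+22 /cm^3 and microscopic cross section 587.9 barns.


Sigma = N * sigma_barns * 1e-24
Sigma = 5.1523e+22 * 587.9 * 1e-24
Sigma = 30.290 /cm

30.290


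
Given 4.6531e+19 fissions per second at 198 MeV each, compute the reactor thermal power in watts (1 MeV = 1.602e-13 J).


P = fission_rate * E_MeV * 1.602e-13
P = 4.6531e+19 * 198 * 1.602e-13
P = 1.4759e+09 W

1.4759e+09


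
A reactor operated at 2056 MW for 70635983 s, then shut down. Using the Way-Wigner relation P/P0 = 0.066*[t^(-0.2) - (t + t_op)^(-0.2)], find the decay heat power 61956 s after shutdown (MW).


P/P0 = 0.066 * [t^(-0.2) - (t + t_op)^(-0.2)]
P/P0 = 0.066 * [61956^(-0.2) - (61956 + 70635983)^(-0.2)]
P/P0 = 0.066 * [0.1100483 - 0.02692270] = 0.005486290
P = 2056 * 0.005486290 = 11.280 MW

11.280


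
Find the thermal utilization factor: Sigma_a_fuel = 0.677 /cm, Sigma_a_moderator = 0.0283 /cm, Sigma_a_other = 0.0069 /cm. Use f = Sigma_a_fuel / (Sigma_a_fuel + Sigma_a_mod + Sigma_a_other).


f = Sigma_a_fuel / (Sigma_a_fuel + Sigma_a_mod + Sigma_a_other)
f = 0.677 / (0.677 + 0.0283 + 0.0069)
f = 0.95058

0.95058


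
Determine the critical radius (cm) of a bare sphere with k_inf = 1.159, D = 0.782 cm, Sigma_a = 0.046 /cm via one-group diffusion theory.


L^2 = D / Sigma_a = 0.782 / 0.046 = 17.00000 cm^2
B_m^2 = (k_inf - 1) / L^2 = (1.159 - 1) / 17.00000 = 0.009352941 /cm^2
For a bare sphere: B_g = pi/R, so R_c = pi / sqrt(B_m^2)
R_c = pi / sqrt(0.009352941) = 32.484 cm

32.484


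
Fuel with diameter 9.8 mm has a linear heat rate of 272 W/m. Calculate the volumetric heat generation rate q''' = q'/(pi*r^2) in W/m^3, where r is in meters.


r = D / 2 / 1000 = 9.8 / 2 / 1000 = 0.0049 m
q''' = q' / (pi * r^2)
q''' = 272 / (pi * 0.0049^2)
q''' = 3.6060e+06 W/m^3

3.6060e+06


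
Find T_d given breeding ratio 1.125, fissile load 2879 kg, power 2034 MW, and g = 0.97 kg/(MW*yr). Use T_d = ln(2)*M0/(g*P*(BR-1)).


Breeding gain G = BR - 1 = 1.125 - 1 = 0.125
Fissile production rate = g * P * G = 0.97 * 2034 * 0.125 = 246.6225 kg/yr
T_d = ln(2) * M0 / (g * P * G)
T_d = ln(2) * 2879 / 246.6225 = 8.0916 yr

8.0916


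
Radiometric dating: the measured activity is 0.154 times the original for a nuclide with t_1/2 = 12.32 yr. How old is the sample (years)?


lambda = ln(2) / t_half = ln(2) / 12.32 = 0.05626195 /yr
t = -ln(A/A0) / lambda
t = -ln(0.154) / 0.05626195
t = 33.252 yr

33.252


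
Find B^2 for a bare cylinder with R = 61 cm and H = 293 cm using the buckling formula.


B^2 = (2.405/R)^2 + (pi/H)^2
B^2 = (2.405/61)^2 + (pi/293)^2
B^2 = 0.0016694 /cm^2

0.0016694


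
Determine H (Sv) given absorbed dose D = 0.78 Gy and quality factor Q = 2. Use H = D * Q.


H = D * Q
H = 0.78 * 2
H = 1.5600 Sv

1.5600


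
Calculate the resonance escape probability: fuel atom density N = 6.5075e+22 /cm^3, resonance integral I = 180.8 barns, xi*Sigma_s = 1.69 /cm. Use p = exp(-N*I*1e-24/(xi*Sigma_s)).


p = exp(-N * I * 1e-24 / (xi*Sigma_s))
p = exp(-6.5075e+22 * 180.8 * 1e-24 / 1.69)
p = 9.4732e-04

9.4732e-04


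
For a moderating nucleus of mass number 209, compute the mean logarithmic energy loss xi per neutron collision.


xi = 1 + (A-1)^2/(2A) * ln((A-1)/(A+1))
xi = 1 + (209-1)^2/(2*209) * ln((209-1)/(209 +1))
xi = 0.0095389

0.0095389


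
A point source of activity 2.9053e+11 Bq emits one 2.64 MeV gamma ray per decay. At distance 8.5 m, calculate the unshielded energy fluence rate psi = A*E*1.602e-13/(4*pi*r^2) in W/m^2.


psi = A * E * 1.602e-13 / (4*pi*r^2)
psi = 2.9053e+11 * 2.64 * 1.602e-13 / (4*pi*8.5^2)
psi = 1.3533e-04 W/m^2

1.3533e-04


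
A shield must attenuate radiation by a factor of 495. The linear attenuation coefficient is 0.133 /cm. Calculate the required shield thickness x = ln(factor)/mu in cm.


x = ln(factor) / mu
x = ln(495) / 0.133
x = 46.651 cm

46.651


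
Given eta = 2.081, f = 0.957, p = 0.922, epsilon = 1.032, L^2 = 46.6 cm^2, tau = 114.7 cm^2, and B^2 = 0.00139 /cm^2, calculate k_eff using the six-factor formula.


k_inf = eta*f*p*eps = 2.081*0.957*0.922*1.032 = 1.894936
P_TNL = 1/(1 + L^2*B^2) = 1/(1 + 46.6*0.00139) = 0.9391664
P_FNL = exp(-B^2*tau) = exp(-0.00139*114.7) = 0.8526271
k_eff = k_inf * P_TNL * P_FNL = 1.894936 * 0.9391664 * 0.8526271
k_eff = 1.5174

1.5174


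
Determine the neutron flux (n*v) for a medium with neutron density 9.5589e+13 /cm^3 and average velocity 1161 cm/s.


phi = n * v
phi = 9.5589e+13 * 1161
phi = 1.1098e+17 /cm^2/s

1.1098e+17


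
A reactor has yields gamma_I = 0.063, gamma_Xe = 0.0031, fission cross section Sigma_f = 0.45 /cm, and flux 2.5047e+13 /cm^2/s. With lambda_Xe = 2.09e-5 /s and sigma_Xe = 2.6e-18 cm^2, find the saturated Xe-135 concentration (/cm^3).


Xe_eq = (gamma_I + gamma_Xe) * Sigma_f * phi / (lambda_Xe + sigma_Xe * phi)
Numerator = (0.063 + 0.0031) * 0.45 * 2.5047e+13 = 7.450230e+11
Denominator = 2.09e-5 + 2.6e-18 * 2.5047e+13 = 8.602220e-05
Xe_eq = 7.450230e+11 / 8.602220e-05 = 8.6608e+15 /cm^3

8.6608e+15


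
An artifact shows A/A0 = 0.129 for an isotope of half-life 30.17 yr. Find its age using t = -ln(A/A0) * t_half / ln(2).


lambda = ln(2) / t_half = ln(2) / 30.17 = 0.02297472 /yr
t = -ln(A/A0) / lambda
t = -ln(0.129) / 0.02297472
t = 89.139 yr

89.139


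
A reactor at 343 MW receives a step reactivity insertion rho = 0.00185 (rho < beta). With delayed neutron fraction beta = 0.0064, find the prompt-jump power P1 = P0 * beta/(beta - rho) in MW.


P1/P0 = beta / (beta - rho)
P1/P0 = 0.0064 / (0.0064 - 0.00185) = 1.406593
P1 = 343 * 1.406593 = 482.46 MW

482.46


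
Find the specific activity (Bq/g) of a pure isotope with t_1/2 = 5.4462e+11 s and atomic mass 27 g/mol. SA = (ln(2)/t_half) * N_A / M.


lambda = ln(2) / t_half = ln(2) / 5.4462e+11 = 1.272717e-12 /s
SA = lambda * N_A / M
SA = 1.272717e-12 * 6.022e23 / 27
SA = 2.8386e+10 Bq/g

2.8386e+10


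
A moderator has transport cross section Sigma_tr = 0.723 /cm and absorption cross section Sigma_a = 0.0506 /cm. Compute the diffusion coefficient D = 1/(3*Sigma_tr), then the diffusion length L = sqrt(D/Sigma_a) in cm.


D = 1 / (3 * Sigma_tr) = 1 / (3 * 0.723) = 0.4610420 cm
L = sqrt(D / Sigma_a)
L = sqrt(0.4610420 / 0.0506)
L = 3.0185 cm

3.0185


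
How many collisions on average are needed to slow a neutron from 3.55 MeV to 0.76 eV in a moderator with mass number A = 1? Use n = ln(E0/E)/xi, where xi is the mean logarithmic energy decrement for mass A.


xi = 1 + (A-1)^2/(2A)*ln((A-1)/(A+1)) = 1 (for A = 1)
n = ln(E0/E) / xi
n = ln(3.55e6 / 0.76) / 1
n = ln(4.671053e+06) / 1 = 15.357

15.357


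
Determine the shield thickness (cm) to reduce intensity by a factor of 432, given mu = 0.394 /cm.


x = ln(factor) / mu
x = ln(432) / 0.394
x = 15.402 cm

15.402


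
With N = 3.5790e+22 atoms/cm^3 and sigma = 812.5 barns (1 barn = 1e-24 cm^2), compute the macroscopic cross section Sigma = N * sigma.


Sigma = N * sigma_barns * 1e-24
Sigma = 3.5790e+22 * 812.5 * 1e-24
Sigma = 29.079 /cm

29.079


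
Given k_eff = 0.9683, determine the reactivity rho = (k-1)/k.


rho = (k_eff - 1) / k_eff
rho = (0.9683 - 1) / 0.9683
rho = -0.032738

-0.032738


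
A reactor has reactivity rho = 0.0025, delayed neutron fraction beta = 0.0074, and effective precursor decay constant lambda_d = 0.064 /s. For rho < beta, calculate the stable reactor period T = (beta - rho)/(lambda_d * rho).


T = (beta - rho) / (lambda_d * rho)
T = (0.0074 - 0.0025) / (0.064 * 0.0025)
T = 30.625 s

30.625


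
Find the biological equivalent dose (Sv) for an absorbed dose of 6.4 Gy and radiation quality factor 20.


H = D * Q
H = 6.4 * 20
H = 128.00 Sv

128.00


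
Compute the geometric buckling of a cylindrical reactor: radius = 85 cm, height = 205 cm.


B^2 = (2.405/R)^2 + (pi/H)^2
B^2 = (2.405/85)^2 + (pi/205)^2
B^2 = 0.0010354 /cm^2

0.0010354


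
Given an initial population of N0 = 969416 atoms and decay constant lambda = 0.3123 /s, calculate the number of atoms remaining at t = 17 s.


N = N0 * exp(-lambda * t)
N = 969416 * exp(-0.3123 * 17)
N = 4795.1

4795.1


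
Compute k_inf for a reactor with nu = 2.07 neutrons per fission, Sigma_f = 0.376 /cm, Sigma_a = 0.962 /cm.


k_inf = nu * Sigma_f / Sigma_a
k_inf = 2.07 * 0.376 / 0.962
k_inf = 0.80906

0.80906


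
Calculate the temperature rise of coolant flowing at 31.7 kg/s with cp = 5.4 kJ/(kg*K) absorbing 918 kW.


dT = Q / (m_dot * cp)
dT = 918 / (31.7 * 5.4)
dT = 5.3628 C

5.3628


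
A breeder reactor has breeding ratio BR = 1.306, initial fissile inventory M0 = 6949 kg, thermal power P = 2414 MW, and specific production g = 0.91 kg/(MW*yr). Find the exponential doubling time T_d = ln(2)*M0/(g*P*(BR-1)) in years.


Breeding gain G = BR - 1 = 1.306 - 1 = 0.306
Fissile production rate = g * P * G = 0.91 * 2414 * 0.306 = 672.20244 kg/yr
T_d = ln(2) * M0 / (g * P * G)
T_d = ln(2) * 6949 / 672.20244 = 7.1655 yr

7.1655


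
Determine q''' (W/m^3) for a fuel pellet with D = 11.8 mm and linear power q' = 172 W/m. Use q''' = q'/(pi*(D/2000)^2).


r = D / 2 / 1000 = 11.8 / 2 / 1000 = 0.0059 m
q''' = q' / (pi * r^2)
q''' = 172 / (pi * 0.0059^2)
q''' = 1.5728e+06 W/m^3

1.5728e+06


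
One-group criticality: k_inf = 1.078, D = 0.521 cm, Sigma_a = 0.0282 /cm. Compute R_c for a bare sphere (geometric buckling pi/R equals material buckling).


L^2 = D / Sigma_a = 0.521 / 0.0282 = 18.47518 cm^2
B_m^2 = (k_inf - 1) / L^2 = (1.078 - 1) / 18.47518 = 0.004221880 /cm^2
For a bare sphere: B_g = pi/R, so R_c = pi / sqrt(B_m^2)
R_c = pi / sqrt(0.004221880) = 48.350 cm

48.350


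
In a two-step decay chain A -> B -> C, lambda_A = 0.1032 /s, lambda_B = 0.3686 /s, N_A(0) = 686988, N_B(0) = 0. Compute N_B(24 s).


N_B(t) = lambda_A * N_A0 / (lambda_B - lambda_A) * [exp(-lambda_A*t) - exp(-lambda_B*t)]
exp(-0.1032*24) = 0.08401163; exp(-0.3686*24) = 1.438988e-04
N_B = 0.1032 * 686988 / (0.3686 - 0.1032) * (0.08401163 - 1.438988e-04)
N_B = 22404

22404


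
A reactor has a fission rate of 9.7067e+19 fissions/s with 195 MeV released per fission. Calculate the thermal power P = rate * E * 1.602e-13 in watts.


P = fission_rate * E_MeV * 1.602e-13
P = 9.7067e+19 * 195 * 1.602e-13
P = 3.0323e+09 W

3.0323e+09


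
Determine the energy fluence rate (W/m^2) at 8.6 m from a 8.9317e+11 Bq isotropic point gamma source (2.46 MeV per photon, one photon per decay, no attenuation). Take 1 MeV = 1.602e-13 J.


psi = A * E * 1.602e-13 / (4*pi*r^2)
psi = 8.9317e+11 * 2.46 * 1.602e-13 / (4*pi*8.6^2)
psi = 3.7873e-04 W/m^2

3.7873e-04


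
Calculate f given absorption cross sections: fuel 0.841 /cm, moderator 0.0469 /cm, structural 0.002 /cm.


f = Sigma_a_fuel / (Sigma_a_fuel + Sigma_a_mod + Sigma_a_other)
f = 0.841 / (0.841 + 0.0469 + 0.002)
f = 0.94505

0.94505


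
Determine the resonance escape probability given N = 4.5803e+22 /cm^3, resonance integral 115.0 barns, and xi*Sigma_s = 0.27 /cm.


p = exp(-N * I * 1e-24 / (xi*Sigma_s))
p = exp(-4.5803e+22 * 115.0 * 1e-24 / 0.27)
p = 3.3689e-09

3.3689e-09


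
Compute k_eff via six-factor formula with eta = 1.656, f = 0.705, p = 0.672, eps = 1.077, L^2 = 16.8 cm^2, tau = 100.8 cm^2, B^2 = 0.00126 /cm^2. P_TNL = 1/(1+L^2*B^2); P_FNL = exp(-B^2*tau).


k_inf = eta*f*p*eps = 1.656*0.705*0.672*1.077 = 0.8449566
P_TNL = 1/(1 + L^2*B^2) = 1/(1 + 16.8*0.00126) = 0.9792708
P_FNL = exp(-B^2*tau) = exp(-0.00126*100.8) = 0.8807266
k_eff = k_inf * P_TNL * P_FNL = 0.8449566 * 0.9792708 * 0.8807266
k_eff = 0.72875

0.72875


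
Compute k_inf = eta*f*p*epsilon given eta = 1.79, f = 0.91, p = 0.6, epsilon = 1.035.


k_inf = eta * f * p * epsilon
k_inf = 1.79 * 0.91 * 0.6 * 1.035
k_inf = 1.0115

1.0115


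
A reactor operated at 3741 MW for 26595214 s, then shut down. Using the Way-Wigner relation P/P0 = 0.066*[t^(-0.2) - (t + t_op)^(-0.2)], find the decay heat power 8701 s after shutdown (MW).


P/P0 = 0.066 * [t^(-0.2) - (t + t_op)^(-0.2)]
P/P0 = 0.066 * [8701^(-0.2) - (8701 + 26595214)^(-0.2)]
P/P0 = 0.066 * [0.1629619 - 0.03273489] = 0.008594983
P = 3741 * 0.008594983 = 32.154 MW

32.154


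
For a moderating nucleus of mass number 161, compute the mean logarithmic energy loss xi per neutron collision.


xi = 1 + (A-1)^2/(2A) * ln((A-1)/(A+1))
xi = 1 + (161-1)^2/(2*161) * ln((161-1)/(161 +1))
xi = 0.012371

0.012371


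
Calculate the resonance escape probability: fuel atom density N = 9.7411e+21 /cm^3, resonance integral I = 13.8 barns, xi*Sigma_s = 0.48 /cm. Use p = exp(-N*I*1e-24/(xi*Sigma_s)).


p = exp(-N * I * 1e-24 / (xi*Sigma_s))
p = exp(-9.7411e+21 * 13.8 * 1e-24 / 0.48)
p = 0.75574

0.75574


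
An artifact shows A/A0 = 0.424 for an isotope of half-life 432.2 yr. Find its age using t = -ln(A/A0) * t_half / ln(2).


lambda = ln(2) / t_half = ln(2) / 432.2 = 0.001603765 /yr
t = -ln(A/A0) / lambda
t = -ln(0.424) / 0.001603765
t = 535.00 yr

535.00


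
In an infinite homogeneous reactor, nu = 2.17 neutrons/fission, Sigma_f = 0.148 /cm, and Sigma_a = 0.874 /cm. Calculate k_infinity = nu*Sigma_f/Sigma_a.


k_inf = nu * Sigma_f / Sigma_a
k_inf = 2.17 * 0.148 / 0.874
k_inf = 0.36746

0.36746


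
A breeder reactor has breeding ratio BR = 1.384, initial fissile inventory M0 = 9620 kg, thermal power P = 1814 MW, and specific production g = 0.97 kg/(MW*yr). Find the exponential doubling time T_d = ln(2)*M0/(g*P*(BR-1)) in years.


Breeding gain G = BR - 1 = 1.384 - 1 = 0.384
Fissile production rate = g * P * G = 0.97 * 1814 * 0.384 = 675.67872 kg/yr
T_d = ln(2) * M0 / (g * P * G)
T_d = ln(2) * 9620 / 675.67872 = 9.8687 yr

9.8687


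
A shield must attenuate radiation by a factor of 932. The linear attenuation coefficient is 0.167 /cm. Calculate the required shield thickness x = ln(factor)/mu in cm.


x = ln(factor) / mu
x = ln(932) / 0.167
x = 40.942 cm

40.942


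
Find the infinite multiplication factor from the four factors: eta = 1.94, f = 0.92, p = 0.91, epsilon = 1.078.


k_inf = eta * f * p * epsilon
k_inf = 1.94 * 0.92 * 0.91 * 1.078
k_inf = 1.7509

1.7509


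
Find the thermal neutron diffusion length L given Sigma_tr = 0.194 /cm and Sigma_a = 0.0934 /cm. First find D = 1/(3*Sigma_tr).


D = 1 / (3 * Sigma_tr) = 1 / (3 * 0.194) = 1.718213 cm
L = sqrt(D / Sigma_a)
L = sqrt(1.718213 / 0.0934)
L = 4.2891 cm

4.2891


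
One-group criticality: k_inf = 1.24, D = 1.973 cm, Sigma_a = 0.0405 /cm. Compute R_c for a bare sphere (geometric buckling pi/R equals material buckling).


L^2 = D / Sigma_a = 1.973 / 0.0405 = 48.71605 cm^2
B_m^2 = (k_inf - 1) / L^2 = (1.24 - 1) / 48.71605 = 0.004926508 /cm^2
For a bare sphere: B_g = pi/R, so R_c = pi / sqrt(B_m^2)
R_c = pi / sqrt(0.004926508) = 44.759 cm

44.759


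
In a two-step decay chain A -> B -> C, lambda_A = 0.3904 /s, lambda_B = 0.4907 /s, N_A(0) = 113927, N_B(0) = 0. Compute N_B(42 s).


N_B(t) = lambda_A * N_A0 / (lambda_B - lambda_A) * [exp(-lambda_A*t) - exp(-lambda_B*t)]
exp(-0.3904*42) = 7.567636e-08; exp(-0.4907*42) = 1.120602e-09
N_B = 0.3904 * 113927 / (0.4907 - 0.3904) * (7.567636e-08 - 1.120602e-09)
N_B = 0.033061

0.033061


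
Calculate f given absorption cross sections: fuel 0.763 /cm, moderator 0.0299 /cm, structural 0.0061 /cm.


f = Sigma_a_fuel / (Sigma_a_fuel + Sigma_a_mod + Sigma_a_other)
f = 0.763 / (0.763 + 0.0299 + 0.0061)
f = 0.95494

0.95494


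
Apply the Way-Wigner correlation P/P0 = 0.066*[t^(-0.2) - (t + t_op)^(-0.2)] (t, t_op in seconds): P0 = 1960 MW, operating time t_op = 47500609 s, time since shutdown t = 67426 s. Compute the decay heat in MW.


P/P0 = 0.066 * [t^(-0.2) - (t + t_op)^(-0.2)]
P/P0 = 0.066 * [67426^(-0.2) - (67426 + 47500609)^(-0.2)]
P/P0 = 0.066 * [0.1082018 - 0.02914318] = 0.005217869
P = 1960 * 0.005217869 = 10.227 MW

10.227


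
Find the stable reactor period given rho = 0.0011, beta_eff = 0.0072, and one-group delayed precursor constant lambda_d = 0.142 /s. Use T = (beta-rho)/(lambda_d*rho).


T = (beta - rho) / (lambda_d * rho)
T = (0.0072 - 0.0011) / (0.142 * 0.0011)
T = 39.052 s

39.052


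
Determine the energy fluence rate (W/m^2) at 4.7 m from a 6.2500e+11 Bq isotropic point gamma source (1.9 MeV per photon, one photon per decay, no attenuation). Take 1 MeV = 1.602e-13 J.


psi = A * E * 1.602e-13 / (4*pi*r^2)
psi = 6.2500e+11 * 1.9 * 1.602e-13 / (4*pi*4.7^2)
psi = 6.8532e-04 W/m^2

6.8532e-04


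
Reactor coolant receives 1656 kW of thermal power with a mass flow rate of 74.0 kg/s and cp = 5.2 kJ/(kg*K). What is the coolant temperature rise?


dT = Q / (m_dot * cp)
dT = 1656 / (74.0 * 5.2)
dT = 4.3035 C

4.3035


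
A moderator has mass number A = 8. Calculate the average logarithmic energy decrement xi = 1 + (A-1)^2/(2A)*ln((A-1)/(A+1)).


xi = 1 + (A-1)^2/(2A) * ln((A-1)/(A+1))
xi = 1 + (8-1)^2/(2*8) * ln((8-1)/(8 +1))
xi = 0.23035

0.23035


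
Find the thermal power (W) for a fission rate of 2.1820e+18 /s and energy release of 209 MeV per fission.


P = fission_rate * E_MeV * 1.602e-13
P = 2.1820e+18 * 209 * 1.602e-13
P = 7.3057e+07 W

7.3057e+07


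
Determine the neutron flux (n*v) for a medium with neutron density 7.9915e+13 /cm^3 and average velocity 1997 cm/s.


phi = n * v
phi = 7.9915e+13 * 1997
phi = 1.5959e+17 /cm^2/s

1.5959e+17


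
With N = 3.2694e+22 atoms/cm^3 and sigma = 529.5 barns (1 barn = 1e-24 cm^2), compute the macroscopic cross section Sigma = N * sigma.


Sigma = N * sigma_barns * 1e-24
Sigma = 3.2694e+22 * 529.5 * 1e-24
Sigma = 17.311 /cm

17.311


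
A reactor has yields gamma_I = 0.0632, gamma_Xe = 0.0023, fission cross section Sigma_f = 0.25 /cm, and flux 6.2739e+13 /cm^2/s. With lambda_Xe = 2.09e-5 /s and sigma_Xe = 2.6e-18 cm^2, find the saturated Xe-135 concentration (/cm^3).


Xe_eq = (gamma_I + gamma_Xe) * Sigma_f * phi / (lambda_Xe + sigma_Xe * phi)
Numerator = (0.0632 + 0.0023) * 0.25 * 6.2739e+13 = 1.027351e+12
Denominator = 2.09e-5 + 2.6e-18 * 6.2739e+13 = 1.840214e-04
Xe_eq = 1.027351e+12 / 1.840214e-04 = 5.5828e+15 /cm^3

5.5828e+15


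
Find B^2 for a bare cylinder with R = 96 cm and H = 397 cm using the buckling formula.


B^2 = (2.405/R)^2 + (pi/H)^2
B^2 = (2.405/96)^2 + (pi/397)^2
B^2 = 6.9023e-04 /cm^2

6.9023e-04


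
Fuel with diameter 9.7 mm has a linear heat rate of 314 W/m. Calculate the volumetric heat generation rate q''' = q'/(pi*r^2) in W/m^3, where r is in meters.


r = D / 2 / 1000 = 9.7 / 2 / 1000 = 0.00485 m
q''' = q' / (pi * r^2)
q''' = 314 / (pi * 0.00485^2)
q''' = 4.2491e+06 W/m^3

4.2491e+06


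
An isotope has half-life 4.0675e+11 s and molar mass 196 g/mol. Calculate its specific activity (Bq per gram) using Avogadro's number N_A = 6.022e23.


lambda = ln(2) / t_half = ln(2) / 4.0675e+11 = 1.704111e-12 /s
SA = lambda * N_A / M
SA = 1.704111e-12 * 6.022e23 / 196
SA = 5.2358e+09 Bq/g

5.2358e+09


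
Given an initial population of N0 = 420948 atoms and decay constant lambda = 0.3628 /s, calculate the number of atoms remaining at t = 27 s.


N = N0 * exp(-lambda * t)
N = 420948 * exp(-0.3628 * 27)
N = 23.445

23.445


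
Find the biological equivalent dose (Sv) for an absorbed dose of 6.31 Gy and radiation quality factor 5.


H = D * Q
H = 6.31 * 5
H = 31.550 Sv

31.550


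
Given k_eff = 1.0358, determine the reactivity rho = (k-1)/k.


rho = (k_eff - 1) / k_eff
rho = (1.0358 - 1) / 1.0358
rho = 0.034563

0.034563


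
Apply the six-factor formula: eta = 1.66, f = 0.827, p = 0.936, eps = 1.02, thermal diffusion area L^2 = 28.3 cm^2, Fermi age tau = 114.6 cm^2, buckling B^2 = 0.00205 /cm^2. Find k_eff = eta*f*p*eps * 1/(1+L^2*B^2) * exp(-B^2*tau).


k_inf = eta*f*p*eps = 1.66*0.827*0.936*1.02 = 1.310659
P_TNL = 1/(1 + L^2*B^2) = 1/(1 + 28.3*0.00205) = 0.9451662
P_FNL = exp(-B^2*tau) = exp(-0.00205*114.6) = 0.7906262
k_eff = k_inf * P_TNL * P_FNL = 1.310659 * 0.9451662 * 0.7906262
k_eff = 0.97942

0.97942


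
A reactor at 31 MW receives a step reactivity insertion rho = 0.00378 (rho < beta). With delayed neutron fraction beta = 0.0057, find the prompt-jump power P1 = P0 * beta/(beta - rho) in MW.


P1/P0 = beta / (beta - rho)
P1/P0 = 0.0057 / (0.0057 - 0.00378) = 2.968750
P1 = 31 * 2.968750 = 92.031 MW

92.031


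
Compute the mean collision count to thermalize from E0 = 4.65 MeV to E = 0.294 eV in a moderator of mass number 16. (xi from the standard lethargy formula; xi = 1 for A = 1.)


xi = 1 + (A-1)^2/(2A)*ln((A-1)/(A+1)) = 0.1199467 (for A = 16)
n = ln(E0/E) / xi
n = ln(4.65e6 / 0.294) / 0.1199467
n = ln(1.581633e+07) / 0.1199467 = 138.20

138.20


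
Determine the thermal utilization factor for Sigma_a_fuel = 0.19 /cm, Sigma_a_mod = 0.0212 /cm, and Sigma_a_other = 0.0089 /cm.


f = Sigma_a_fuel / (Sigma_a_fuel + Sigma_a_mod + Sigma_a_other)
f = 0.19 / (0.19 + 0.0212 + 0.0089)
f = 0.86324

0.86324


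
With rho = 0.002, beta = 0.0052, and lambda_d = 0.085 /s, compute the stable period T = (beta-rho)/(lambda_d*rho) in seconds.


T = (beta - rho) / (lambda_d * rho)
T = (0.0052 - 0.002) / (0.085 * 0.002)
T = 18.824 s

18.824


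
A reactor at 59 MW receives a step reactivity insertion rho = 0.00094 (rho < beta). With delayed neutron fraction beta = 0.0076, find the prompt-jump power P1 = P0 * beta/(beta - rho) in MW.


P1/P0 = beta / (beta - rho)
P1/P0 = 0.0076 / (0.0076 - 0.00094) = 1.141141
P1 = 59 * 1.141141 = 67.327 MW

67.327


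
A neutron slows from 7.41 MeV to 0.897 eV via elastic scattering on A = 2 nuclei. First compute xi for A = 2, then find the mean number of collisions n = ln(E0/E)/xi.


xi = 1 + (A-1)^2/(2A)*ln((A-1)/(A+1)) = 0.7253469 (for A = 2)
n = ln(E0/E) / xi
n = ln(7.41e6 / 0.897) / 0.7253469
n = ln(8.260870e+06) / 0.7253469 = 21.958

21.958


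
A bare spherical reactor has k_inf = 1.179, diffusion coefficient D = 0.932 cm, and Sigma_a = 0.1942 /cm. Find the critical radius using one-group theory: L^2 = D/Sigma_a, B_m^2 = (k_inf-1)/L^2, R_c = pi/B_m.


L^2 = D / Sigma_a = 0.932 / 0.1942 = 4.799176 cm^2
B_m^2 = (k_inf - 1) / L^2 = (1.179 - 1) / 4.799176 = 0.03729807 /cm^2
For a bare sphere: B_g = pi/R, so R_c = pi / sqrt(B_m^2)
R_c = pi / sqrt(0.03729807) = 16.267 cm

16.267


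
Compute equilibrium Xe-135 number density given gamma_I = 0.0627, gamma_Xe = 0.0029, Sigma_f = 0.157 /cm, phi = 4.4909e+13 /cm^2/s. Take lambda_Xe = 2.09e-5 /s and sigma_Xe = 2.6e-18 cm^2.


Xe_eq = (gamma_I + gamma_Xe) * Sigma_f * phi / (lambda_Xe + sigma_Xe * phi)
Numerator = (0.0627 + 0.0029) * 0.157 * 4.4909e+13 = 4.625268e+11
Denominator = 2.09e-5 + 2.6e-18 * 4.4909e+13 = 1.376634e-04
Xe_eq = 4.625268e+11 / 1.376634e-04 = 3.3598e+15 /cm^3

3.3598e+15


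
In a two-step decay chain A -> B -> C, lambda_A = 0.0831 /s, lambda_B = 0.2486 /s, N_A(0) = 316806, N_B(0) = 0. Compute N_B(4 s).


N_B(t) = lambda_A * N_A0 / (lambda_B - lambda_A) * [exp(-lambda_A*t) - exp(-lambda_B*t)]
exp(-0.0831*4) = 0.7172004; exp(-0.2486*4) = 0.3699453
N_B = 0.0831 * 316806 / (0.2486 - 0.0831) * (0.7172004 - 0.3699453)
N_B = 55239

55239


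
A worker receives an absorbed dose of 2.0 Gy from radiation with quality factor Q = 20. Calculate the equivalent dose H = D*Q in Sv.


H = D * Q
H = 2.0 * 20
H = 40.000 Sv

40.000


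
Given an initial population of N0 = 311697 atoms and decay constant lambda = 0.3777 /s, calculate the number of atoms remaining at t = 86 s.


N = N0 * exp(-lambda * t)
N = 311697 * exp(-0.3777 * 86)
N = 2.4372e-09

2.4372e-09


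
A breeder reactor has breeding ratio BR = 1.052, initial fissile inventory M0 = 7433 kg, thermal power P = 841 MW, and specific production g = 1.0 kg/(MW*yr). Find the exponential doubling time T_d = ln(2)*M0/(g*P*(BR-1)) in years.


Breeding gain G = BR - 1 = 1.052 - 1 = 0.052
Fissile production rate = g * P * G = 1.0 * 841 * 0.052 = 43.732 kg/yr
T_d = ln(2) * M0 / (g * P * G)
T_d = ln(2) * 7433 / 43.732 = 117.81 yr

117.81


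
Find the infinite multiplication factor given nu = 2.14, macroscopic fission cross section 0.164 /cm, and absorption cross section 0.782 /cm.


k_inf = nu * Sigma_f / Sigma_a
k_inf = 2.14 * 0.164 / 0.782
k_inf = 0.44880

0.44880


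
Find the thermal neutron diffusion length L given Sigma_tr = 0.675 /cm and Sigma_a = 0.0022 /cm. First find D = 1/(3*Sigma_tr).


D = 1 / (3 * Sigma_tr) = 1 / (3 * 0.675) = 0.4938272 cm
L = sqrt(D / Sigma_a)
L = sqrt(0.4938272 / 0.0022)
L = 14.982 cm

14.982


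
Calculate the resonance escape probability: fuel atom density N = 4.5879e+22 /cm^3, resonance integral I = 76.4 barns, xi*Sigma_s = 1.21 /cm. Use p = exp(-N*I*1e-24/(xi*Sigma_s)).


p = exp(-N * I * 1e-24 / (xi*Sigma_s))
p = exp(-4.5879e+22 * 76.4 * 1e-24 / 1.21)
p = 0.055198

0.055198


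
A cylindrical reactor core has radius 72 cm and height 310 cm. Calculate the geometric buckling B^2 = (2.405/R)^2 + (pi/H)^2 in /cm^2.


B^2 = (2.405/R)^2 + (pi/H)^2
B^2 = (2.405/72)^2 + (pi/310)^2
B^2 = 0.0012184 /cm^2

0.0012184


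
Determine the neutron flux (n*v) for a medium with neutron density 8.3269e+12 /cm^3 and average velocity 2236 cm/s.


phi = n * v
phi = 8.3269e+12 * 2236
phi = 1.8619e+16 /cm^2/s

1.8619e+16


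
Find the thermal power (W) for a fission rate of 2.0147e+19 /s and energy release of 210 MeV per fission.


P = fission_rate * E_MeV * 1.602e-13
P = 2.0147e+19 * 210 * 1.602e-13
P = 6.7779e+08 W

6.7779e+08


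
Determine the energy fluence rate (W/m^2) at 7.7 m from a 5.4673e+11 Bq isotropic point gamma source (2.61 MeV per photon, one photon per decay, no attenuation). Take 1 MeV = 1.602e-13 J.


psi = A * E * 1.602e-13 / (4*pi*r^2)
psi = 5.4673e+11 * 2.61 * 1.602e-13 / (4*pi*7.7^2)
psi = 3.0682e-04 W/m^2

3.0682e-04


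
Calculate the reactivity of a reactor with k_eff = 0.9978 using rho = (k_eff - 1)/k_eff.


rho = (k_eff - 1) / k_eff
rho = (0.9978 - 1) / 0.9978
rho = -0.0022049

-0.0022049


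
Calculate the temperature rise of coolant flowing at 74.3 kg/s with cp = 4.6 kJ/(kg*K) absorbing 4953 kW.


dT = Q / (m_dot * cp)
dT = 4953 / (74.3 * 4.6)
dT = 14.492 C

14.492


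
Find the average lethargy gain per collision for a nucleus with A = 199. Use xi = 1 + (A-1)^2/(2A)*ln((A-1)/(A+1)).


xi = 1 + (A-1)^2/(2A) * ln((A-1)/(A+1))
xi = 1 + (199-1)^2/(2*199) * ln((199-1)/(199 +1))
xi = 0.010017

0.010017


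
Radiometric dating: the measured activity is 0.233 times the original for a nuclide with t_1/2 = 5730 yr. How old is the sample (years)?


lambda = ln(2) / t_half = ln(2) / 5730 = 1.209681e-04 /yr
t = -ln(A/A0) / lambda
t = -ln(0.233) / 1.209681e-04
t = 12042 yr

12042


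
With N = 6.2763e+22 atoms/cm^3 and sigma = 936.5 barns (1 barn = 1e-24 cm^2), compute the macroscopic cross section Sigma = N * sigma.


Sigma = N * sigma_barns * 1e-24
Sigma = 6.2763e+22 * 936.5 * 1e-24
Sigma = 58.778 /cm

58.778


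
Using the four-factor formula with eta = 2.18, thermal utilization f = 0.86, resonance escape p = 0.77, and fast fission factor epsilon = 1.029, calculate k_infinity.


k_inf = eta * f * p * epsilon
k_inf = 2.18 * 0.86 * 0.77 * 1.029
k_inf = 1.4855

1.4855


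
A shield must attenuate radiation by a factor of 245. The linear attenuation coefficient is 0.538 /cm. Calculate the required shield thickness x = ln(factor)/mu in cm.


x = ln(factor) / mu
x = ln(245) / 0.538
x = 10.225 cm

10.225


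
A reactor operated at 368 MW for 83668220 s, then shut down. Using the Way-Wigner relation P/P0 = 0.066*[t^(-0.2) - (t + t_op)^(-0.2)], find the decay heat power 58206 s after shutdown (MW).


P/P0 = 0.066 * [t^(-0.2) - (t + t_op)^(-0.2)]
P/P0 = 0.066 * [58206^(-0.2) - (58206 + 83668220)^(-0.2)]
P/P0 = 0.066 * [0.1114311 - 0.02602720] = 0.005636657
P = 368 * 0.005636657 = 2.0743 MW

2.0743


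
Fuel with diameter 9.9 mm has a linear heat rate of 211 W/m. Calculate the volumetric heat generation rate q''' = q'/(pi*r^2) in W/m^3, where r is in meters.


r = D / 2 / 1000 = 9.9 / 2 / 1000 = 0.00495 m
q''' = q' / (pi * r^2)
q''' = 211 / (pi * 0.00495^2)
q''' = 2.7411e+06 W/m^3

2.7411e+06


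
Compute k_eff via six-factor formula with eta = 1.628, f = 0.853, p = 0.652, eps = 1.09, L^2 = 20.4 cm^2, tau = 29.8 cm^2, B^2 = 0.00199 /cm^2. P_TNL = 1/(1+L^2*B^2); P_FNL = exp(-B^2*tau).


k_inf = eta*f*p*eps = 1.628*0.853*0.652*1.09 = 0.9869099
P_TNL = 1/(1 + L^2*B^2) = 1/(1 + 20.4*0.00199) = 0.9609877
P_FNL = exp(-B^2*tau) = exp(-0.00199*29.8) = 0.9424221
k_eff = k_inf * P_TNL * P_FNL = 0.9869099 * 0.9609877 * 0.9424221
k_eff = 0.89380

0.89380


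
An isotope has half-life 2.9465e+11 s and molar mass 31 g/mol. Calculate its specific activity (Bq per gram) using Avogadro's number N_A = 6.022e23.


lambda = ln(2) / t_half = ln(2) / 2.9465e+11 = 2.352442e-12 /s
SA = lambda * N_A / M
SA = 2.352442e-12 * 6.022e23 / 31
SA = 4.5698e+10 Bq/g

4.5698e+10


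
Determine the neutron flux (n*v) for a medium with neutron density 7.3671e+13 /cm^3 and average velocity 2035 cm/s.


phi = n * v
phi = 7.3671e+13 * 2035
phi = 1.4992e+17 /cm^2/s

1.4992e+17


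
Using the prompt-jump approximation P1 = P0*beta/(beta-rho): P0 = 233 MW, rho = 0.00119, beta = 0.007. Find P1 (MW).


P1/P0 = beta / (beta - rho)
P1/P0 = 0.007 / (0.007 - 0.00119) = 1.204819
P1 = 233 * 1.204819 = 280.72 MW

280.72


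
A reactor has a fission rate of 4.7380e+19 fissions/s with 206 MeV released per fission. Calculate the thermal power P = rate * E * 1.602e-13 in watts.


P = fission_rate * E_MeV * 1.602e-13
P = 4.7380e+19 * 206 * 1.602e-13
P = 1.5636e+09 W

1.5636e+09


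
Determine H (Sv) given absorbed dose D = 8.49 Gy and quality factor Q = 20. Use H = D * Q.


H = D * Q
H = 8.49 * 20
H = 169.80 Sv

169.80


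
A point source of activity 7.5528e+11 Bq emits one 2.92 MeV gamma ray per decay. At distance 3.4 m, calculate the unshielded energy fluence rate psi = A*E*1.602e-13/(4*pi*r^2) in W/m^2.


psi = A * E * 1.602e-13 / (4*pi*r^2)
psi = 7.5528e+11 * 2.92 * 1.602e-13 / (4*pi*3.4^2)
psi = 0.0024321 W/m^2

0.0024321


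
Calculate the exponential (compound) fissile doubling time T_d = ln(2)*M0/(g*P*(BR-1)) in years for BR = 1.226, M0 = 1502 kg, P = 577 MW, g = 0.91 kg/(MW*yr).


Breeding gain G = BR - 1 = 1.226 - 1 = 0.226
Fissile production rate = g * P * G = 0.91 * 577 * 0.226 = 118.66582 kg/yr
T_d = ln(2) * M0 / (g * P * G)
T_d = ln(2) * 1502 / 118.66582 = 8.7734 yr

8.7734


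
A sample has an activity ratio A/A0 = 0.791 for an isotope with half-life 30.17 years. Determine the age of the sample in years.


lambda = ln(2) / t_half = ln(2) / 30.17 = 0.02297472 /yr
t = -ln(A/A0) / lambda
t = -ln(0.791) / 0.02297472
t = 10.205 yr

10.205


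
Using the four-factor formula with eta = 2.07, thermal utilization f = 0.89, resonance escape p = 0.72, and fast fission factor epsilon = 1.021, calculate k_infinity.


k_inf = eta * f * p * epsilon
k_inf = 2.07 * 0.89 * 0.72 * 1.021
k_inf = 1.3543

1.3543


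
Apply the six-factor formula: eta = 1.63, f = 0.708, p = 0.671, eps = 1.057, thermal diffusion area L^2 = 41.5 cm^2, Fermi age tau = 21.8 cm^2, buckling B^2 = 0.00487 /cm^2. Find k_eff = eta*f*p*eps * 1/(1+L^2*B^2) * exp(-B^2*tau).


k_inf = eta*f*p*eps = 1.63*0.708*0.671*1.057 = 0.8184994
P_TNL = 1/(1 + L^2*B^2) = 1/(1 + 41.5*0.00487) = 0.8318741
P_FNL = exp(-B^2*tau) = exp(-0.00487*21.8) = 0.8992754
k_eff = k_inf * P_TNL * P_FNL = 0.8184994 * 0.8318741 * 0.8992754
k_eff = 0.61231

0.61231


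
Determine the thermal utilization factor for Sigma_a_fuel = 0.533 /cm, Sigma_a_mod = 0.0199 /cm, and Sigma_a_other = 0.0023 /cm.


f = Sigma_a_fuel / (Sigma_a_fuel + Sigma_a_mod + Sigma_a_other)
f = 0.533 / (0.533 + 0.0199 + 0.0023)
f = 0.96001

0.96001


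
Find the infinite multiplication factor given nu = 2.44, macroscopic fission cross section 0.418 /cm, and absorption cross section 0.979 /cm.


k_inf = nu * Sigma_f / Sigma_a
k_inf = 2.44 * 0.418 / 0.979
k_inf = 1.0418

1.0418


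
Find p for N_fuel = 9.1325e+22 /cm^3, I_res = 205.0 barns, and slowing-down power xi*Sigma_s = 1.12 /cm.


p = exp(-N * I * 1e-24 / (xi*Sigma_s))
p = exp(-9.1325e+22 * 205.0 * 1e-24 / 1.12)
p = 5.5011e-08

5.5011e-08


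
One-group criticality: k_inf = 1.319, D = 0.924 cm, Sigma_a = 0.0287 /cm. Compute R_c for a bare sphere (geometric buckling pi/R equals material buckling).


L^2 = D / Sigma_a = 0.924 / 0.0287 = 32.19512 cm^2
B_m^2 = (k_inf - 1) / L^2 = (1.319 - 1) / 32.19512 = 0.009908334 /cm^2
For a bare sphere: B_g = pi/R, so R_c = pi / sqrt(B_m^2)
R_c = pi / sqrt(0.009908334) = 31.561 cm

31.561


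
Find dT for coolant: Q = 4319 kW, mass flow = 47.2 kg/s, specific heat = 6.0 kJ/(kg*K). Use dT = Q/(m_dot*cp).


dT = Q / (m_dot * cp)
dT = 4319 / (47.2 * 6.0)
dT = 15.251 C

15.251


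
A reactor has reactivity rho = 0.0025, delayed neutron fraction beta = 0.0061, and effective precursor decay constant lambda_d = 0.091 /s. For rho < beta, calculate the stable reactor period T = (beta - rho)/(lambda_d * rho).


T = (beta - rho) / (lambda_d * rho)
T = (0.0061 - 0.0025) / (0.091 * 0.0025)
T = 15.824 s

15.824


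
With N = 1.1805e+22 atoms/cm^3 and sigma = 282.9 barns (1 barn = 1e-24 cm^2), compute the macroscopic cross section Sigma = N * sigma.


Sigma = N * sigma_barns * 1e-24
Sigma = 1.1805e+22 * 282.9 * 1e-24
Sigma = 3.3396 /cm

3.3396


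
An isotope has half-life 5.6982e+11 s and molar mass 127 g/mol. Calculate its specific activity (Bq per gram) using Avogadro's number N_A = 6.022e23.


lambda = ln(2) / t_half = ln(2) / 5.6982e+11 = 1.216432e-12 /s
SA = lambda * N_A / M
SA = 1.216432e-12 * 6.022e23 / 127
SA = 5.7680e+09 Bq/g

5.7680e+09


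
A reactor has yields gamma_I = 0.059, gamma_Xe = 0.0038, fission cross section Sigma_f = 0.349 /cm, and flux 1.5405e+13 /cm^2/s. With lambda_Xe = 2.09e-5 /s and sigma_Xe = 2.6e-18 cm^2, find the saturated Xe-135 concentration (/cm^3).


Xe_eq = (gamma_I + gamma_Xe) * Sigma_f * phi / (lambda_Xe + sigma_Xe * phi)
Numerator = (0.059 + 0.0038) * 0.349 * 1.5405e+13 = 3.376345e+11
Denominator = 2.09e-5 + 2.6e-18 * 1.5405e+13 = 6.095300e-05
Xe_eq = 3.376345e+11 / 6.095300e-05 = 5.5393e+15 /cm^3

5.5393e+15


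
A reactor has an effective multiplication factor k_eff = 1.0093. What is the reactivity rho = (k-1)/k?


rho = (k_eff - 1) / k_eff
rho = (1.0093 - 1) / 1.0093
rho = 0.0092143

0.0092143


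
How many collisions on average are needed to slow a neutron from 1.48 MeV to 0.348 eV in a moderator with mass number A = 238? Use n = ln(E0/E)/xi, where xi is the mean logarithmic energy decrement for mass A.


xi = 1 + (A-1)^2/(2A)*ln((A-1)/(A+1)) = 0.008379872 (for A = 238)
n = ln(E0/E) / xi
n = ln(1.48e6 / 0.348) / 0.008379872
n = ln(4.252874e+06) / 0.008379872 = 1821.4

1821.4


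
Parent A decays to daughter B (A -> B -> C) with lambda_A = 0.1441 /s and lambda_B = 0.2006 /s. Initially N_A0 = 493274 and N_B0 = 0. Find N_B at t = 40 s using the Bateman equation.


N_B(t) = lambda_A * N_A0 / (lambda_B - lambda_A) * [exp(-lambda_A*t) - exp(-lambda_B*t)]
exp(-0.1441*40) = 0.003138532; exp(-0.2006*40) = 3.275074e-04
N_B = 0.1441 * 493274 / (0.2006 - 0.1441) * (0.003138532 - 3.275074e-04)
N_B = 3536.5

3536.5


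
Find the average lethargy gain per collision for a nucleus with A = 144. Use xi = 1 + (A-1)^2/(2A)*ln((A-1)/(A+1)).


xi = 1 + (A-1)^2/(2A) * ln((A-1)/(A+1))
xi = 1 + (144-1)^2/(2*144) * ln((144-1)/(144 +1))
xi = 0.013825

0.013825


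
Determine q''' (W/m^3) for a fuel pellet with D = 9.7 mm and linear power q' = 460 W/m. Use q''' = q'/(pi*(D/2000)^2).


r = D / 2 / 1000 = 9.7 / 2 / 1000 = 0.00485 m
q''' = q' / (pi * r^2)
q''' = 460 / (pi * 0.00485^2)
q''' = 6.2248e+06 W/m^3

6.2248e+06


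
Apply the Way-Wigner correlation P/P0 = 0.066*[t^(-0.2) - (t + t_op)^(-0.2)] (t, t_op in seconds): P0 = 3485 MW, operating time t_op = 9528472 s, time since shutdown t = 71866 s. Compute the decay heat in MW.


P/P0 = 0.066 * [t^(-0.2) - (t + t_op)^(-0.2)]
P/P0 = 0.066 * [71866^(-0.2) - (71866 + 9528472)^(-0.2)]
P/P0 = 0.066 * [0.1068305 - 0.04013680] = 0.004401784
P = 3485 * 0.004401784 = 15.340 MW

15.340


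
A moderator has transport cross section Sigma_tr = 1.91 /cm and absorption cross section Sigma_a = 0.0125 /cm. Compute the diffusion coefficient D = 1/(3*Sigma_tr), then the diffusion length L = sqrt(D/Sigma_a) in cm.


D = 1 / (3 * Sigma_tr) = 1 / (3 * 1.91) = 0.1745201 cm
L = sqrt(D / Sigma_a)
L = sqrt(0.1745201 / 0.0125)
L = 3.7365 cm

3.7365
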